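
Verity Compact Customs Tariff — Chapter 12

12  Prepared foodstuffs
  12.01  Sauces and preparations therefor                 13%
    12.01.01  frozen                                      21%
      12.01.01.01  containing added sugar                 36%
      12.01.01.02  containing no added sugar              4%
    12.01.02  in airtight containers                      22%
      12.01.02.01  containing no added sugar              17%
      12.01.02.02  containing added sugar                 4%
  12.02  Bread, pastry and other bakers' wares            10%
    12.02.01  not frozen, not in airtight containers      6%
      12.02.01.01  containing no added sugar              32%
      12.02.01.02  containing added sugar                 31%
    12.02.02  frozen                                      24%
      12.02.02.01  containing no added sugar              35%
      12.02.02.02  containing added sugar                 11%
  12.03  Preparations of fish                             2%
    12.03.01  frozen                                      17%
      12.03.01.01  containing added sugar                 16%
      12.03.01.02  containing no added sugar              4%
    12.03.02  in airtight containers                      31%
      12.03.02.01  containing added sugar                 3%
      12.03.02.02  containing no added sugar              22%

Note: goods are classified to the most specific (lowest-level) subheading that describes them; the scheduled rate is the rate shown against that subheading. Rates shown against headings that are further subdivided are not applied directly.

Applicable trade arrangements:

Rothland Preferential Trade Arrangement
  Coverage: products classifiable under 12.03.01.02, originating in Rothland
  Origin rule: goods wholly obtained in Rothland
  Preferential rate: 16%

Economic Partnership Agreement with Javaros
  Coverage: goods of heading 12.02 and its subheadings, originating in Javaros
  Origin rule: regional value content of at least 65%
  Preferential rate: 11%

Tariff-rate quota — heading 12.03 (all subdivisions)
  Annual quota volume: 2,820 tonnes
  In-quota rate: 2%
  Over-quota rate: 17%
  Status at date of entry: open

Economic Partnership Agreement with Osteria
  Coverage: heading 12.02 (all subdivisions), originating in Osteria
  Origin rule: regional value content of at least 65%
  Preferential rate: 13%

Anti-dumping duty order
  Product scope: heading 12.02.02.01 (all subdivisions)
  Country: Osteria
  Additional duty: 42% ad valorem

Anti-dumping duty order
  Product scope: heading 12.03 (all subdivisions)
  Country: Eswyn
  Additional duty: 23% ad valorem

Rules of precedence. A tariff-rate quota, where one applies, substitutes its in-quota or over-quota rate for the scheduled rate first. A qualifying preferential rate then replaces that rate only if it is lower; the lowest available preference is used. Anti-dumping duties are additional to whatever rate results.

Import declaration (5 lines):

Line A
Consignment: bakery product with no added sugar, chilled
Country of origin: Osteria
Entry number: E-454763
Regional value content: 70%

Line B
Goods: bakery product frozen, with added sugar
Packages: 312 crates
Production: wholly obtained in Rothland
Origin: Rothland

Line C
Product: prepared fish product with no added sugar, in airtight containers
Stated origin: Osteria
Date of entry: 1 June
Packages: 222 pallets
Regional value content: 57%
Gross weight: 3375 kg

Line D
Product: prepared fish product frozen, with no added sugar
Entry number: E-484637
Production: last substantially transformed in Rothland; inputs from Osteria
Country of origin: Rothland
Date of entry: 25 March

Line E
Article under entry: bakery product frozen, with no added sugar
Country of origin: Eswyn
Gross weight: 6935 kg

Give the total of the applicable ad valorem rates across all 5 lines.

63%

Line A: bakery product → 12.02; chilled → 12.02.01; with no added sugar → 12.02.01.01. Scheduled 32%. Osteria agreement on 12.02: RVC ≥ 65% → 13% available; preferential 13%. → 13%.
Line B: bakery product → 12.02; frozen → 12.02.02; with added sugar → 12.02.02.02. Scheduled 11%. Rothland agreement on 12.03.01.02: 12.02.02.02 not covered. → 11%.
Line C: prepared fish product → 12.03; in airtight containers → 12.03.02; with no added sugar → 12.03.02.02. Scheduled 22%. quota on 12.03 open → in-quota 2%; Osteria agreement on 12.02: 12.03.02.02 not covered. → 2%.
Line D: prepared fish product → 12.03; frozen → 12.03.01; with no added sugar → 12.03.01.02. Scheduled 4%. quota on 12.03 open → in-quota 2%; Rothland agreement on 12.03.01.02: not wholly obtained. → 2%.
Line E: bakery product → 12.02; frozen → 12.02.02; with no added sugar → 12.02.02.01. Scheduled 35%. No special measure applies. → 35%.
Sum: 13% + 11% + 2% + 2% + 35% = 63%.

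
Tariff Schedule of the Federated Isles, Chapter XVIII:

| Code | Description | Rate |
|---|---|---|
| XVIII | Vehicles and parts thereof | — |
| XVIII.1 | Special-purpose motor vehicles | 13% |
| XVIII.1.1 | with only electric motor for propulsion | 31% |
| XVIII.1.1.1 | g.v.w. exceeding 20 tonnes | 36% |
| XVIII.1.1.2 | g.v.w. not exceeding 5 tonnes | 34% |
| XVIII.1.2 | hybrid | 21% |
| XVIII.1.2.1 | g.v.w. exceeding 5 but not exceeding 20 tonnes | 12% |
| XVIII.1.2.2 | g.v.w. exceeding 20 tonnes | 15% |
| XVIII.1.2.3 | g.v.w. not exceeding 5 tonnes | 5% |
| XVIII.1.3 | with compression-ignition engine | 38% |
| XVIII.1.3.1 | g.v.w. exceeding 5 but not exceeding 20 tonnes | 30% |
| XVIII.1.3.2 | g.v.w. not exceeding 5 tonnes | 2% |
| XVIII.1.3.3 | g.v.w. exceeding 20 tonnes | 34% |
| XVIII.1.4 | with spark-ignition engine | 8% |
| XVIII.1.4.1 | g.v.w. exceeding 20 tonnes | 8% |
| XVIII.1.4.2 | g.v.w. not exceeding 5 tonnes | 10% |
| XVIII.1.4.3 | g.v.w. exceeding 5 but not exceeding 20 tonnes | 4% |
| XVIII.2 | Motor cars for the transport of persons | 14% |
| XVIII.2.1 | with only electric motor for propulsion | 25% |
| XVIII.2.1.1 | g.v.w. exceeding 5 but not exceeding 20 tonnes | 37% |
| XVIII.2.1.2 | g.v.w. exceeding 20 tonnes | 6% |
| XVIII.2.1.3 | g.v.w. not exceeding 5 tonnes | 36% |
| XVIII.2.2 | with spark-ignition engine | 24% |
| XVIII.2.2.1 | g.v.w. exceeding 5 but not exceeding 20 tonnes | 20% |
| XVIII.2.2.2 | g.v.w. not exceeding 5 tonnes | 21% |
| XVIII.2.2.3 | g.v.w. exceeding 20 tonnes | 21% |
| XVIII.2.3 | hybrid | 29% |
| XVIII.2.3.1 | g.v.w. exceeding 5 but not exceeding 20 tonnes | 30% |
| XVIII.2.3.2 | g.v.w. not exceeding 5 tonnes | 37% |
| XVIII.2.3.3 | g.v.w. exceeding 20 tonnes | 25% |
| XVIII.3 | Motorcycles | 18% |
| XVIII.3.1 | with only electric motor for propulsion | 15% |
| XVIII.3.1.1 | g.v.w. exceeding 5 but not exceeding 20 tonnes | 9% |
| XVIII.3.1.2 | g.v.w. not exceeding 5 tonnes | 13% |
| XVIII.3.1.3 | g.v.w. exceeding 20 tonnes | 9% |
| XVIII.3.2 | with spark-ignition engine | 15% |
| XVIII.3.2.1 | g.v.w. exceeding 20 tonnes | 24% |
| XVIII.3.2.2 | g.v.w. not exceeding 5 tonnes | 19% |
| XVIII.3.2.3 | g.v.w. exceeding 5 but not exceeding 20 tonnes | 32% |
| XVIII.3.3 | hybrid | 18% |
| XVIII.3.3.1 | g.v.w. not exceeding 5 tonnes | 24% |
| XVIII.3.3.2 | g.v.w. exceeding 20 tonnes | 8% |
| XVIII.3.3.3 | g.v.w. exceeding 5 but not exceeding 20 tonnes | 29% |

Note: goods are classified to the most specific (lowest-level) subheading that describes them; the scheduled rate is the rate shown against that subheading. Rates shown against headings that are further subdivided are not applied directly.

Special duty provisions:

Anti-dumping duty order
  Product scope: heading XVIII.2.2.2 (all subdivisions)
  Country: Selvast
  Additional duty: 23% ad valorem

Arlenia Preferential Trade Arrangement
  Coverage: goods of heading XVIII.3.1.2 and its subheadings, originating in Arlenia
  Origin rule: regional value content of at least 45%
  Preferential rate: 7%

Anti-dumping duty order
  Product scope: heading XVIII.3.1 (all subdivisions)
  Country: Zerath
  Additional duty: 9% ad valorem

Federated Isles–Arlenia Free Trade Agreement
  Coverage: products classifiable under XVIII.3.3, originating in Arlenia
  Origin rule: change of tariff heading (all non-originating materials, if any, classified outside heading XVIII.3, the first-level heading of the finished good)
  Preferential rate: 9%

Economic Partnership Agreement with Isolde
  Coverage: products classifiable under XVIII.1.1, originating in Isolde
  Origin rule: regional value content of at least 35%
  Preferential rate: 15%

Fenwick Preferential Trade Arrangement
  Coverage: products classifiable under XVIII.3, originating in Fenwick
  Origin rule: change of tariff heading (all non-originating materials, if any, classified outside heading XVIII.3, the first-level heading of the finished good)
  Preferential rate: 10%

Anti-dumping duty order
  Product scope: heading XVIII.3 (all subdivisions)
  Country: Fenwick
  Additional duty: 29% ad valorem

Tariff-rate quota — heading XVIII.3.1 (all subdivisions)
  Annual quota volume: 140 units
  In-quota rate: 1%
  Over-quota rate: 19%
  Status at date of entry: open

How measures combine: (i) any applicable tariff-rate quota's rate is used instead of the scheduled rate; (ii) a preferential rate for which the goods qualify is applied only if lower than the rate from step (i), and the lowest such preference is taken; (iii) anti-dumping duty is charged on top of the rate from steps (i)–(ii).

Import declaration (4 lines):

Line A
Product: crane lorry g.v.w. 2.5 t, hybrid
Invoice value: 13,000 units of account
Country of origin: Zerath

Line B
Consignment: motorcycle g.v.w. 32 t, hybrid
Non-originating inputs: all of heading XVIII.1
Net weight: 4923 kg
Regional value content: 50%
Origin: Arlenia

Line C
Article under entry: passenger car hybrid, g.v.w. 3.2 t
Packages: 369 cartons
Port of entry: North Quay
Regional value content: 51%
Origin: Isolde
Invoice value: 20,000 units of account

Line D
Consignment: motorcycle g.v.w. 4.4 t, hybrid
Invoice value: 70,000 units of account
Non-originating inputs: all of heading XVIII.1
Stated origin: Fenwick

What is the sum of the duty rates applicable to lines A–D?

89%

Line A: crane lorry → XVIII.1; hybrid → XVIII.1.2; g.v.w. 2.5 t → XVIII.1.2.3. Scheduled 5%. No special measure applies. → 5%.
Line B: motorcycle → XVIII.3; hybrid → XVIII.3.3; g.v.w. 32 t → XVIII.3.3.2. Scheduled 8%. Arlenia agreement on XVIII.3.1.2: XVIII.3.3.2 not covered; Arlenia agreement on XVIII.3.3: CTH met → 9% available; preference 9% not lower than 8% → no reduction. → 8%.
Line C: passenger car → XVIII.2; hybrid → XVIII.2.3; g.v.w. 3.2 t → XVIII.2.3.2. Scheduled 37%. Isolde agreement on XVIII.1.1: XVIII.2.3.2 not covered. → 37%.
Line D: motorcycle → XVIII.3; hybrid → XVIII.3.3; g.v.w. 4.4 t → XVIII.3.3.1. Scheduled 24%. Fenwick agreement on XVIII.3: CTH met → 10% available; preferential 10%; anti-dumping (Fenwick, XVIII.3): +29%; total 10% + 29% = 39%. → 39%.
Sum: 5% + 8% + 37% + 39% = 89%.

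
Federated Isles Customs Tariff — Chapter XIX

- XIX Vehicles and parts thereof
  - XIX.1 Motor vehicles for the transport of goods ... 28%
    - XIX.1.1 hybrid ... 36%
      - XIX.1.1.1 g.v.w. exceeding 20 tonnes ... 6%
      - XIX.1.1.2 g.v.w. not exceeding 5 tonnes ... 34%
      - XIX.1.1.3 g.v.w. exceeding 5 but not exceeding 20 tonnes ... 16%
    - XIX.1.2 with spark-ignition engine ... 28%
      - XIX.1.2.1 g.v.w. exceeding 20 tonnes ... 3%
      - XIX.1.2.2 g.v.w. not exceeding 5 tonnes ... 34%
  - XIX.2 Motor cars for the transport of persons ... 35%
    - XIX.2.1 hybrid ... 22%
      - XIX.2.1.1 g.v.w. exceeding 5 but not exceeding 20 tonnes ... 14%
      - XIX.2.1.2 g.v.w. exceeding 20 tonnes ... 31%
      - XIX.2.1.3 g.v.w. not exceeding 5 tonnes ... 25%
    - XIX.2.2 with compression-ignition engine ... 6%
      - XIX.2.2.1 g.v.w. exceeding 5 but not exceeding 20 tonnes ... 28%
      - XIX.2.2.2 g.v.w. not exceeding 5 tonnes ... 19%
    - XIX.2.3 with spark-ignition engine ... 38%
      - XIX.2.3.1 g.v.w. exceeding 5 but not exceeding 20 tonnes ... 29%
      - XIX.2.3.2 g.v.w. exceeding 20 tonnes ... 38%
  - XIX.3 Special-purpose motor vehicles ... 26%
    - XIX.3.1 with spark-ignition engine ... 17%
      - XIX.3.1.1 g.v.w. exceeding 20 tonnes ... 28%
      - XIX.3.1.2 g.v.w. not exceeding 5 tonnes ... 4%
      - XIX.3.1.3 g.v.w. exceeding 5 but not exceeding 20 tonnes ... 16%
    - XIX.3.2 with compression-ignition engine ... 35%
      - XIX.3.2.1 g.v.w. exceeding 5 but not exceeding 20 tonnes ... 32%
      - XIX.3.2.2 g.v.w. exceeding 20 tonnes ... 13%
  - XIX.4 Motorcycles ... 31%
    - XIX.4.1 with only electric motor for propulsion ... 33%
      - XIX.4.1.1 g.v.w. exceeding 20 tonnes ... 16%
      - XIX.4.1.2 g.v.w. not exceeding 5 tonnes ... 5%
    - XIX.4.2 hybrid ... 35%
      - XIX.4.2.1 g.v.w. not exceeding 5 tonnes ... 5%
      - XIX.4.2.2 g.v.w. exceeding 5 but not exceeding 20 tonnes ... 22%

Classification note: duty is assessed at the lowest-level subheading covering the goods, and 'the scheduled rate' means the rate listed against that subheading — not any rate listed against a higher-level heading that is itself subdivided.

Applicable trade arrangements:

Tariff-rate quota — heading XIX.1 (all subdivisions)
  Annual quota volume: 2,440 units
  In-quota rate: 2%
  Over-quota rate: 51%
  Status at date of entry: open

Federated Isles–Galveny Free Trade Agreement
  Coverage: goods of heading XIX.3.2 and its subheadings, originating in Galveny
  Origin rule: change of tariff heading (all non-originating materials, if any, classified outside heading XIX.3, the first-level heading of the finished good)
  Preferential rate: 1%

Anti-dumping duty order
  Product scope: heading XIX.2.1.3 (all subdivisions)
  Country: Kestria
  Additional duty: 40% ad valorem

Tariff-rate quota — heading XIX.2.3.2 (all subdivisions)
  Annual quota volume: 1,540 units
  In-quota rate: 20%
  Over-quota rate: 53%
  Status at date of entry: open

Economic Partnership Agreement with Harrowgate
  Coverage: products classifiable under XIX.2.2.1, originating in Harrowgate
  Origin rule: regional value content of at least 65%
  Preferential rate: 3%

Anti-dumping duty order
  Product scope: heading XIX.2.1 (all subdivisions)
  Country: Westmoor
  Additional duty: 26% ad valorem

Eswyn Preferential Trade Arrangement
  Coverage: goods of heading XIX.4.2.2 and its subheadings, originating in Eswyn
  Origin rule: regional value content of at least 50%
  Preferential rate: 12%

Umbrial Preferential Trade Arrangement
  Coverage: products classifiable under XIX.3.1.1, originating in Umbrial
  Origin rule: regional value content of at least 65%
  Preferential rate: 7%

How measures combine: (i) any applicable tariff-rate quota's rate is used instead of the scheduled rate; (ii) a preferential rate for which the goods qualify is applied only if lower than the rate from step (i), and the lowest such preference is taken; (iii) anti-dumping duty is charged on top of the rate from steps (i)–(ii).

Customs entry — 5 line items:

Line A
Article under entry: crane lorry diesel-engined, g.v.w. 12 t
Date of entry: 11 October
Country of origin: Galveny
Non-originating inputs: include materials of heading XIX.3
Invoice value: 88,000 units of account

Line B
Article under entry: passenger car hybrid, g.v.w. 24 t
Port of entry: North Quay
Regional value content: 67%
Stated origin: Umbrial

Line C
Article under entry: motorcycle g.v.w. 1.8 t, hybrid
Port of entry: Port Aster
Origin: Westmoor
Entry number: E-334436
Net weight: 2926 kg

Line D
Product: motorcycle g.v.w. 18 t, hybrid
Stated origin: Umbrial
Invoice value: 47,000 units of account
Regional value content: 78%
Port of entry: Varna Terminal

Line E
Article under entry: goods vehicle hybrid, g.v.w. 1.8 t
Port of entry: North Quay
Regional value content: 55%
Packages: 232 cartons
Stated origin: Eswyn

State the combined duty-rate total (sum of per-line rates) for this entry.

Line A: crane lorry → XIX.3; diesel-engined → XIX.3.2; g.v.w. 12 t → XIX.3.2.1. Scheduled 32%. Galveny agreement on XIX.3.2: CTH not met. → 32%.
Line B: passenger car → XIX.2; hybrid → XIX.2.1; g.v.w. 24 t → XIX.2.1.2. Scheduled 31%. Umbrial agreement on XIX.3.1.1: XIX.2.1.2 not covered. → 31%.
Line C: motorcycle → XIX.4; hybrid → XIX.4.2; g.v.w. 1.8 t → XIX.4.2.1. Scheduled 5%. No special measure applies. → 5%.
Line D: motorcycle → XIX.4; hybrid → XIX.4.2; g.v.w. 18 t → XIX.4.2.2. Scheduled 22%. Umbrial agreement on XIX.3.1.1: XIX.4.2.2 not covered. → 22%.
Line E: goods vehicle → XIX.1; hybrid → XIX.1.1; g.v.w. 1.8 t → XIX.1.1.2. Scheduled 34%. quota on XIX.1 open → in-quota 2%; Eswyn agreement on XIX.4.2.2: XIX.1.1.2 not covered. → 2%.
Sum: 32% + 31% + 5% + 22% + 2% = 92%.

92%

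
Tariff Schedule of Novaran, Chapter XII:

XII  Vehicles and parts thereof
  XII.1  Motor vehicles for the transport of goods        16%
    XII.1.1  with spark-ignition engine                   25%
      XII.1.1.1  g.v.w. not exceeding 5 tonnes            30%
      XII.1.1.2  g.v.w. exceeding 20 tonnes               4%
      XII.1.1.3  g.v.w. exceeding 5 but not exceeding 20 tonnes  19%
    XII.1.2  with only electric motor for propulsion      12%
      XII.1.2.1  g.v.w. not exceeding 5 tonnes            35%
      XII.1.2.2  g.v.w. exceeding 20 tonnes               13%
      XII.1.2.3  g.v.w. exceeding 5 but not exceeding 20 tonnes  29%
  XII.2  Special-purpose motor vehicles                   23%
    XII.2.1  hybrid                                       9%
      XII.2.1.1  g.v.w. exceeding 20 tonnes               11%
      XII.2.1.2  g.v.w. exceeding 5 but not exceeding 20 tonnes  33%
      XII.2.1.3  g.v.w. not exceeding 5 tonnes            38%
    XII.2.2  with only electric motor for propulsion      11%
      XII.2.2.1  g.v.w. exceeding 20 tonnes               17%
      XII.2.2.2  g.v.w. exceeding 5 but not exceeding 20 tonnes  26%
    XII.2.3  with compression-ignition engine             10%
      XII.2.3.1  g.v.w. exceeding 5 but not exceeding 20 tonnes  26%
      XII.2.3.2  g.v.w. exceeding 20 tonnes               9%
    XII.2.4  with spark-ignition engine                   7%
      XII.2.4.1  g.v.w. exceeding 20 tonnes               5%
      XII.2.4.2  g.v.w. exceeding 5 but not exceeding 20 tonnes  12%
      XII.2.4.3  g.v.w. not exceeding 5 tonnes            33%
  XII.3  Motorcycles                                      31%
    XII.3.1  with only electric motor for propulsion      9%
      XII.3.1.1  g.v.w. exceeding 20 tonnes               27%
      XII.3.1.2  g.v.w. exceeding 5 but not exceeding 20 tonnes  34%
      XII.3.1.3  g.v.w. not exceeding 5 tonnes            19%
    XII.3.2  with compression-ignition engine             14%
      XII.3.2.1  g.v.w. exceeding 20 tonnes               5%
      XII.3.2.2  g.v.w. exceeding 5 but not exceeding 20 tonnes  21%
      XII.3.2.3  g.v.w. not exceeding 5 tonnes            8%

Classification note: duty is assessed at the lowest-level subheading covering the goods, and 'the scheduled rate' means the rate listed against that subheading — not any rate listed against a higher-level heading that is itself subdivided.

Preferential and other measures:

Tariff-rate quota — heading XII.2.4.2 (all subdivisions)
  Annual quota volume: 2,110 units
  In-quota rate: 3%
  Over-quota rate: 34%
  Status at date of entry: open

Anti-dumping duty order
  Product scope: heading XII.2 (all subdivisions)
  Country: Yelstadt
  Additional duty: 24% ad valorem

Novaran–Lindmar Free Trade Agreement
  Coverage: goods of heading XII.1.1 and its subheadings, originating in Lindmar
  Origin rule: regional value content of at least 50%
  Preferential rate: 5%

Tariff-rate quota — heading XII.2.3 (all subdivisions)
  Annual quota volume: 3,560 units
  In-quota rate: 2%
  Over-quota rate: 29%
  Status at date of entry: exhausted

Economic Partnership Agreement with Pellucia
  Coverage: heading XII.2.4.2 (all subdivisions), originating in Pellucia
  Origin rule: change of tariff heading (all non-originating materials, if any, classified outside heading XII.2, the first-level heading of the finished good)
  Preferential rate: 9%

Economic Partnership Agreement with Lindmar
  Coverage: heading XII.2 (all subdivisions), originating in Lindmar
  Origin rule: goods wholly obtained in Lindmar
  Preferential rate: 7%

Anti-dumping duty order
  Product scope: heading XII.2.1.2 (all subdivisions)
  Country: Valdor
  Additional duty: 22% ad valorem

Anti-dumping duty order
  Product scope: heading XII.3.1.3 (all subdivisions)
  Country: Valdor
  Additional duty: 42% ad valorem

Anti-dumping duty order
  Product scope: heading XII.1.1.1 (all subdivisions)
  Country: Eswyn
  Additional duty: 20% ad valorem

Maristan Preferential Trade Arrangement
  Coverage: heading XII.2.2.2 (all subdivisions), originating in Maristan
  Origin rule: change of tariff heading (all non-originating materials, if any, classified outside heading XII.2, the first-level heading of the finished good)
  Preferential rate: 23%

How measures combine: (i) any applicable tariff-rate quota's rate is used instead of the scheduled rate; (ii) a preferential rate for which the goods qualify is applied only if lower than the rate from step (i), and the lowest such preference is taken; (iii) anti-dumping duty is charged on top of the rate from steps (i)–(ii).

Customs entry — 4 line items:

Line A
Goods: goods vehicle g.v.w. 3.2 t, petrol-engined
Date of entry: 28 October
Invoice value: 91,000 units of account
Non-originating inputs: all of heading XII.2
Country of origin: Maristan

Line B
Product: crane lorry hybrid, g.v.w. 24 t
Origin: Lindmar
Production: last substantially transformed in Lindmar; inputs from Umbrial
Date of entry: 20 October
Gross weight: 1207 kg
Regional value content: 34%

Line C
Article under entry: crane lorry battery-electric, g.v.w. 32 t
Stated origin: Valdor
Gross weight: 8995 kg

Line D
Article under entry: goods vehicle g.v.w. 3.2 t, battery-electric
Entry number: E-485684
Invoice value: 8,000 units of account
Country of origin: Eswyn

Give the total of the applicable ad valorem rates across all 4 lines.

Line A: goods vehicle → XII.1; petrol-engined → XII.1.1; g.v.w. 3.2 t → XII.1.1.1. Scheduled 30%. Maristan agreement on XII.2.2.2: XII.1.1.1 not covered. → 30%.
Line B: crane lorry → XII.2; hybrid → XII.2.1; g.v.w. 24 t → XII.2.1.1. Scheduled 11%. Lindmar agreement on XII.1.1: XII.2.1.1 not covered; Lindmar agreement on XII.2: not wholly obtained. → 11%.
Line C: crane lorry → XII.2; battery-electric → XII.2.2; g.v.w. 32 t → XII.2.2.1. Scheduled 17%. No special measure applies. → 17%.
Line D: goods vehicle → XII.1; battery-electric → XII.1.2; g.v.w. 3.2 t → XII.1.2.1. Scheduled 35%. No special measure applies. → 35%.
Sum: 30% + 11% + 17% + 35% = 93%.

93%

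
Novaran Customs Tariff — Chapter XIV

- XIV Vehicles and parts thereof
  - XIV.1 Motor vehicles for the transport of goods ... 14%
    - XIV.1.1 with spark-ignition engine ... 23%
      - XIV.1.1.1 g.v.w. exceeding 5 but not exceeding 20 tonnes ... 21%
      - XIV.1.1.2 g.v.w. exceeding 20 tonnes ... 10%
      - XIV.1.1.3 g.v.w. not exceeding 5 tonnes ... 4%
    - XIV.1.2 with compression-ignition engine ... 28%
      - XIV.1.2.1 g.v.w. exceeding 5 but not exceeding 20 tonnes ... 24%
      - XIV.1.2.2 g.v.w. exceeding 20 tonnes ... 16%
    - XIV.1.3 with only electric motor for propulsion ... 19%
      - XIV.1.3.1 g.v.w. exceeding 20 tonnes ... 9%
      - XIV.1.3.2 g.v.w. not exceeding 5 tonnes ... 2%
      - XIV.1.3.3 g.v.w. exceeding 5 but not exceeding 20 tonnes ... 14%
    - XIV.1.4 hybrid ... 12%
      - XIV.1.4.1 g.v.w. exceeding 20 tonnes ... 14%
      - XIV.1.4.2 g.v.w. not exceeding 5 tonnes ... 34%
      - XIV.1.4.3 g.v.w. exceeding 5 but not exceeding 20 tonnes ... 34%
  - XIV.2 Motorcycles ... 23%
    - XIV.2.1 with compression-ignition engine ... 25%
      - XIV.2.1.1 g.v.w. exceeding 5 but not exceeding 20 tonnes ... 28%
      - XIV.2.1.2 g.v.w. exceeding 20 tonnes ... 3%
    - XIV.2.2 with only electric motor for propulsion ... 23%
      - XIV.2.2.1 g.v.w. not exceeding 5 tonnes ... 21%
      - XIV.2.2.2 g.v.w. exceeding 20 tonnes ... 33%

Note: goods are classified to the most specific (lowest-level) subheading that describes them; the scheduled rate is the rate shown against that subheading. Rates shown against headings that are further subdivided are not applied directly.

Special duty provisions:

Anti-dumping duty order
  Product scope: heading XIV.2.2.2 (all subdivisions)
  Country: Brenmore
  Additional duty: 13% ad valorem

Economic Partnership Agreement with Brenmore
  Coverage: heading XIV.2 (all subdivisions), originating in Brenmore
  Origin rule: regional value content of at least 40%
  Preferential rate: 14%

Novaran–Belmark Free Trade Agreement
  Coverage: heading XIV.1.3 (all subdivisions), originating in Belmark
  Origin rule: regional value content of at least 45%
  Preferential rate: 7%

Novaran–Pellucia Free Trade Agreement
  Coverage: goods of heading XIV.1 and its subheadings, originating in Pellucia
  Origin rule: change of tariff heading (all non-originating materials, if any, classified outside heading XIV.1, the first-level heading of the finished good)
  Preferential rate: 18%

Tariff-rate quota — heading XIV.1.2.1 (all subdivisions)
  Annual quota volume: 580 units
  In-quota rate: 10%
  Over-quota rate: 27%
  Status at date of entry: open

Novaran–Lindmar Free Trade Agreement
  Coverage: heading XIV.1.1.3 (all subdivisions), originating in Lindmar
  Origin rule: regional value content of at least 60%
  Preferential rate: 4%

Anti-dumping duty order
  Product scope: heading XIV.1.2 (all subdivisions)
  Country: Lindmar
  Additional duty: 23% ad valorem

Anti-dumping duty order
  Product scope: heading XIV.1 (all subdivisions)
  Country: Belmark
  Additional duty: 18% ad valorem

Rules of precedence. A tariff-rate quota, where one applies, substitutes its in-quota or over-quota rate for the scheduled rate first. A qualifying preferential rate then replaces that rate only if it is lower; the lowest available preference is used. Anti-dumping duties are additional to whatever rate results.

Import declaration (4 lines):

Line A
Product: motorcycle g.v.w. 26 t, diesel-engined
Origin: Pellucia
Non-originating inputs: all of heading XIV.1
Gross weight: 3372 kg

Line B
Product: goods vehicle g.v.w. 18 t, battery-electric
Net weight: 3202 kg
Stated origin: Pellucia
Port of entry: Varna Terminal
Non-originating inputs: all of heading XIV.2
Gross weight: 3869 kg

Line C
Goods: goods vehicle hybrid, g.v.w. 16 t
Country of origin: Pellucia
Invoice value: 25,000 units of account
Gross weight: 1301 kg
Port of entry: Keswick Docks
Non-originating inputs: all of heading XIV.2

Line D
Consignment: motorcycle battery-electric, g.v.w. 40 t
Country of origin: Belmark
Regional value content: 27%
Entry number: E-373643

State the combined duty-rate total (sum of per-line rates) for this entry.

68%

Line A: motorcycle → XIV.2; diesel-engined → XIV.2.1; g.v.w. 26 t → XIV.2.1.2. Scheduled 3%. Pellucia agreement on XIV.1: XIV.2.1.2 not covered. → 3%.
Line B: goods vehicle → XIV.1; battery-electric → XIV.1.3; g.v.w. 18 t → XIV.1.3.3. Scheduled 14%. Pellucia agreement on XIV.1: CTH met → 18% available; preference 18% not lower than 14% → no reduction. → 14%.
Line C: goods vehicle → XIV.1; hybrid → XIV.1.4; g.v.w. 16 t → XIV.1.4.3. Scheduled 34%. Pellucia agreement on XIV.1: CTH met → 18% available; preferential 18%. → 18%.
Line D: motorcycle → XIV.2; battery-electric → XIV.2.2; g.v.w. 40 t → XIV.2.2.2. Scheduled 33%. Belmark agreement on XIV.1.3: XIV.2.2.2 not covered. → 33%.
Sum: 3% + 14% + 18% + 33% = 68%.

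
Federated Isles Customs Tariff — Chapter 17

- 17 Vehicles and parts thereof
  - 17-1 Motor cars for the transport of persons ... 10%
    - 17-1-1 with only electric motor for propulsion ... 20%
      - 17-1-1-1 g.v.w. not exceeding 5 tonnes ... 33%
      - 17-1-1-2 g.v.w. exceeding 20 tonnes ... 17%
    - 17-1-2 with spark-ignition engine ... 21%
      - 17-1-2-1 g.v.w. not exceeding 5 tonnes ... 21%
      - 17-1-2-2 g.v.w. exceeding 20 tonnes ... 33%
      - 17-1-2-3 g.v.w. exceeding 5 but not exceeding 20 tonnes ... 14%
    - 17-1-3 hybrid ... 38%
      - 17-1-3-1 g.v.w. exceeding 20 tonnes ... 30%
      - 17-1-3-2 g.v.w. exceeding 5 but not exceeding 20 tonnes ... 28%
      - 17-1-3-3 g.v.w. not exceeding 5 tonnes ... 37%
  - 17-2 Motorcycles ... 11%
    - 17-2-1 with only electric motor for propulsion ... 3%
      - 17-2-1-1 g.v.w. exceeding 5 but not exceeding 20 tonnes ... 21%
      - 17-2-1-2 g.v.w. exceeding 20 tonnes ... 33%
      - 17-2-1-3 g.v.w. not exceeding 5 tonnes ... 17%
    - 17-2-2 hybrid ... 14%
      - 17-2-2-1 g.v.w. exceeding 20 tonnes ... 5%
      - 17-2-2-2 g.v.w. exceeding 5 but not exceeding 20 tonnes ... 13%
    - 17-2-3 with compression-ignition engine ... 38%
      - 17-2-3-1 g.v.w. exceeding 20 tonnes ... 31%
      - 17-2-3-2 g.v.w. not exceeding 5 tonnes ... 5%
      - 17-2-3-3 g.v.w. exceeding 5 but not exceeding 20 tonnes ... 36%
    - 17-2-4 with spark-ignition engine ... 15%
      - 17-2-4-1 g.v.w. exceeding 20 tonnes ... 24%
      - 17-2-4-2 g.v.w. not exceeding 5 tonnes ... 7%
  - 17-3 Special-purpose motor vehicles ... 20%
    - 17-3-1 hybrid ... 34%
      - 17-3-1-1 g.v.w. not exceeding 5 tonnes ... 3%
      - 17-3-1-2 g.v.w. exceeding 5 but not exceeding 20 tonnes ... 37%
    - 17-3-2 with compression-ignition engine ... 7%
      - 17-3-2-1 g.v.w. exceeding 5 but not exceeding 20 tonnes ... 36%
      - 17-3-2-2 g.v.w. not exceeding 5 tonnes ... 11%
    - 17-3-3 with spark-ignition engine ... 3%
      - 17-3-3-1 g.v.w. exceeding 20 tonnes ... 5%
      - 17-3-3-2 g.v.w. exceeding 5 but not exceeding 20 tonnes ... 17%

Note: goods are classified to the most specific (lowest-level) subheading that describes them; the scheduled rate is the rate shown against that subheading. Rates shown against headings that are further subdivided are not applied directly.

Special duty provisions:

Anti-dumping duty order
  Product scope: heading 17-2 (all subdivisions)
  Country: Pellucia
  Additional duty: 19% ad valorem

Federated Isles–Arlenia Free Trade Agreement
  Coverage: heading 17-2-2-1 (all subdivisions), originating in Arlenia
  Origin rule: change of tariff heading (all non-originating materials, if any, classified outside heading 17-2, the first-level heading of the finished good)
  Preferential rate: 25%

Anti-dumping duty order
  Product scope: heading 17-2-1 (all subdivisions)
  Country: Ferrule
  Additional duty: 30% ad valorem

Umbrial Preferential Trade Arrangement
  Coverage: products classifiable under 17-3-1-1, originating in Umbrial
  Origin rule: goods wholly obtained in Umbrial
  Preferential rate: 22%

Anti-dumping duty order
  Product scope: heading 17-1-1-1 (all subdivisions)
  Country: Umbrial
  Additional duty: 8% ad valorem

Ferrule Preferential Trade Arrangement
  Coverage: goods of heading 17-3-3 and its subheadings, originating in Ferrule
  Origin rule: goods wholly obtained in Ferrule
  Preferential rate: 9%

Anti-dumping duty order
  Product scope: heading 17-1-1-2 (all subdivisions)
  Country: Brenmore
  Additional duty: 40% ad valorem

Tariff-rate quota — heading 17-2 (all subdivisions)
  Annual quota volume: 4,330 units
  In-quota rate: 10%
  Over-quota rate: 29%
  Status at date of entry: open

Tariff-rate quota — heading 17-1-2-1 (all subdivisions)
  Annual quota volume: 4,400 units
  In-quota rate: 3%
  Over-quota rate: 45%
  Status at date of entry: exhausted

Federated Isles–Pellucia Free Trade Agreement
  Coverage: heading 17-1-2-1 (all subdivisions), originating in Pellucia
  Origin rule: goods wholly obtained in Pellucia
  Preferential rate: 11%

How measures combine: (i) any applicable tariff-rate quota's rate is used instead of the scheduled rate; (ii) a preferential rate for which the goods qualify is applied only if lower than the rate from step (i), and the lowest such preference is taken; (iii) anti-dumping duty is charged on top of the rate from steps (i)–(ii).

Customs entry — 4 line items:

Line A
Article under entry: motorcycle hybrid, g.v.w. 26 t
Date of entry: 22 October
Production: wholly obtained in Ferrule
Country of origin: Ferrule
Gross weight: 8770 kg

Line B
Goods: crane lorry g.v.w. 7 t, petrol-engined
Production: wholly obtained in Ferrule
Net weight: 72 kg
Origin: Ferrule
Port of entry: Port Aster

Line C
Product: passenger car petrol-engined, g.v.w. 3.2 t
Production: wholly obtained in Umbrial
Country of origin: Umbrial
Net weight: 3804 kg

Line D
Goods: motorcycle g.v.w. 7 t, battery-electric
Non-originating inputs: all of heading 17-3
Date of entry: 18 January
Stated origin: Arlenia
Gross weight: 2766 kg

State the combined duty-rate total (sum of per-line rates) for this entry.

Line A: motorcycle → 17-2; hybrid → 17-2-2; g.v.w. 26 t → 17-2-2-1. Scheduled 5%. quota on 17-2 open → in-quota 10%; Ferrule agreement on 17-3-3: 17-2-2-1 not covered. → 10%.
Line B: crane lorry → 17-3; petrol-engined → 17-3-3; g.v.w. 7 t → 17-3-3-2. Scheduled 17%. Ferrule agreement on 17-3-3: wholly obtained → 9% available; preferential 9%. → 9%.
Line C: passenger car → 17-1; petrol-engined → 17-1-2; g.v.w. 3.2 t → 17-1-2-1. Scheduled 21%. quota on 17-1-2-1 exhausted → over-quota 45%; Umbrial agreement on 17-3-1-1: 17-1-2-1 not covered. → 45%.
Line D: motorcycle → 17-2; battery-electric → 17-2-1; g.v.w. 7 t → 17-2-1-1. Scheduled 21%. quota on 17-2 open → in-quota 10%; Arlenia agreement on 17-2-2-1: 17-2-1-1 not covered. → 10%.
Sum: 10% + 9% + 45% + 10% = 74%.

74%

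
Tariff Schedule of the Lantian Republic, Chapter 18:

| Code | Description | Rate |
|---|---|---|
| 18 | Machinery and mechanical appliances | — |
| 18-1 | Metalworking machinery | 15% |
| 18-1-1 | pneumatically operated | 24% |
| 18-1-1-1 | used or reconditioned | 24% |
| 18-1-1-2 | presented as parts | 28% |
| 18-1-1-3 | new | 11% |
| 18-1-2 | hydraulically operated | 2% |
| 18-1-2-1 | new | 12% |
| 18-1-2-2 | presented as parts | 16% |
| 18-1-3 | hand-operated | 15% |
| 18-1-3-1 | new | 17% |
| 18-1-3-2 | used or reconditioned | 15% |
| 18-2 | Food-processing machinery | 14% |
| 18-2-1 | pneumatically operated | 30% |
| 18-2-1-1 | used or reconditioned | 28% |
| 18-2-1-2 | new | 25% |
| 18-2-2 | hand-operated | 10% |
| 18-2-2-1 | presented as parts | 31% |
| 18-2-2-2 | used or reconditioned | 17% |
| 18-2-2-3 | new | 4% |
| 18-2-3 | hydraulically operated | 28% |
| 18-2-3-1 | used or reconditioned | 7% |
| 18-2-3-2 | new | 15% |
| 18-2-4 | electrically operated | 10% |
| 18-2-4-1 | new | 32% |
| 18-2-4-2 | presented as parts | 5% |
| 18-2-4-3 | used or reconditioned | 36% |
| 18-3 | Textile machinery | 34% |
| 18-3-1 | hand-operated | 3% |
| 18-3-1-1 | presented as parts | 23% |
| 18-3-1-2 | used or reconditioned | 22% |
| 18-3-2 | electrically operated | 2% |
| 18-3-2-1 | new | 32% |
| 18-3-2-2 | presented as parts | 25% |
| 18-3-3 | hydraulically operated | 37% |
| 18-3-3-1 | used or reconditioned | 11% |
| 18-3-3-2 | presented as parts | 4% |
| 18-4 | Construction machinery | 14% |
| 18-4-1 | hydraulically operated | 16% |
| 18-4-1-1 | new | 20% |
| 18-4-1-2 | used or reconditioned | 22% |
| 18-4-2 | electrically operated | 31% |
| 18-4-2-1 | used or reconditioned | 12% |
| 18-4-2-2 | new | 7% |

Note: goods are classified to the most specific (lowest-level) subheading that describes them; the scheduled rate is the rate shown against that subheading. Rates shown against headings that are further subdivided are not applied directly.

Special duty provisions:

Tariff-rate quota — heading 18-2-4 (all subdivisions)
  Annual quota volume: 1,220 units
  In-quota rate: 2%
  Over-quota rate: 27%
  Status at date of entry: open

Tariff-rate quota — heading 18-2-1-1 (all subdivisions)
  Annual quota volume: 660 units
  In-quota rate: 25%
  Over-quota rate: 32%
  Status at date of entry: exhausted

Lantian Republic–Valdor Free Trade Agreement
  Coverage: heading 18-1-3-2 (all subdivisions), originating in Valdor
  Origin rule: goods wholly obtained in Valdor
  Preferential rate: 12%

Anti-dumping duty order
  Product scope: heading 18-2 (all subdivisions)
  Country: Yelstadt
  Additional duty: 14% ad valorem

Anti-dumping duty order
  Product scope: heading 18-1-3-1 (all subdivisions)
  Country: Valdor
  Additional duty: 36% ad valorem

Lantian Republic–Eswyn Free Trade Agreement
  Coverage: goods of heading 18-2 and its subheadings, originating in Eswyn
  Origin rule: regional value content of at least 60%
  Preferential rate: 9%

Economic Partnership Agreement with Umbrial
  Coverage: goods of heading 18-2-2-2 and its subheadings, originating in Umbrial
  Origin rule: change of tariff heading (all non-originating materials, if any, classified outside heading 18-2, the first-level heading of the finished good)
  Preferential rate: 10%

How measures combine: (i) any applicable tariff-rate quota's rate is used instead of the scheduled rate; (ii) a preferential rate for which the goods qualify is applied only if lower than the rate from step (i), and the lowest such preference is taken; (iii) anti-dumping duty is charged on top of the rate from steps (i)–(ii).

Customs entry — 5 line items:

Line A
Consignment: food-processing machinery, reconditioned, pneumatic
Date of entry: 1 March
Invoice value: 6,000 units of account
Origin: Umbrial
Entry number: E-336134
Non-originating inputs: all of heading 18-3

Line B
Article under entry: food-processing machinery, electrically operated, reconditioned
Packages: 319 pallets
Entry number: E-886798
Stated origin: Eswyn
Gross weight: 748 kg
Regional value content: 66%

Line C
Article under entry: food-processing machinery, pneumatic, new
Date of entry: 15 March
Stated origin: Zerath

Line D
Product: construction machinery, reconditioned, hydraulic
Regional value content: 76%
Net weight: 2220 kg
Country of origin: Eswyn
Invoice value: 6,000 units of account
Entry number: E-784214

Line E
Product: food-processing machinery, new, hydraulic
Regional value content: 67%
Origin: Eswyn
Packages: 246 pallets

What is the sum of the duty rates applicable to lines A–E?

Line A: food-processing → 18-2; pneumatic → 18-2-1; reconditioned → 18-2-1-1. Scheduled 28%. quota on 18-2-1-1 exhausted → over-quota 32%; Umbrial agreement on 18-2-2-2: 18-2-1-1 not covered. → 32%.
Line B: food-processing → 18-2; electrically operated → 18-2-4; reconditioned → 18-2-4-3. Scheduled 36%. quota on 18-2-4 open → in-quota 2%; Eswyn agreement on 18-2: RVC ≥ 60% → 9% available; preference 9% not lower than 2% → no reduction. → 2%.
Line C: food-processing → 18-2; pneumatic → 18-2-1; new → 18-2-1-2. Scheduled 25%. No special measure applies. → 25%.
Line D: construction → 18-4; hydraulic → 18-4-1; reconditioned → 18-4-1-2. Scheduled 22%. Eswyn agreement on 18-2: 18-4-1-2 not covered. → 22%.
Line E: food-processing → 18-2; hydraulic → 18-2-3; new → 18-2-3-2. Scheduled 15%. Eswyn agreement on 18-2: RVC ≥ 60% → 9% available; preferential 9%. → 9%.
Sum: 32% + 2% + 25% + 22% + 9% = 90%.

90%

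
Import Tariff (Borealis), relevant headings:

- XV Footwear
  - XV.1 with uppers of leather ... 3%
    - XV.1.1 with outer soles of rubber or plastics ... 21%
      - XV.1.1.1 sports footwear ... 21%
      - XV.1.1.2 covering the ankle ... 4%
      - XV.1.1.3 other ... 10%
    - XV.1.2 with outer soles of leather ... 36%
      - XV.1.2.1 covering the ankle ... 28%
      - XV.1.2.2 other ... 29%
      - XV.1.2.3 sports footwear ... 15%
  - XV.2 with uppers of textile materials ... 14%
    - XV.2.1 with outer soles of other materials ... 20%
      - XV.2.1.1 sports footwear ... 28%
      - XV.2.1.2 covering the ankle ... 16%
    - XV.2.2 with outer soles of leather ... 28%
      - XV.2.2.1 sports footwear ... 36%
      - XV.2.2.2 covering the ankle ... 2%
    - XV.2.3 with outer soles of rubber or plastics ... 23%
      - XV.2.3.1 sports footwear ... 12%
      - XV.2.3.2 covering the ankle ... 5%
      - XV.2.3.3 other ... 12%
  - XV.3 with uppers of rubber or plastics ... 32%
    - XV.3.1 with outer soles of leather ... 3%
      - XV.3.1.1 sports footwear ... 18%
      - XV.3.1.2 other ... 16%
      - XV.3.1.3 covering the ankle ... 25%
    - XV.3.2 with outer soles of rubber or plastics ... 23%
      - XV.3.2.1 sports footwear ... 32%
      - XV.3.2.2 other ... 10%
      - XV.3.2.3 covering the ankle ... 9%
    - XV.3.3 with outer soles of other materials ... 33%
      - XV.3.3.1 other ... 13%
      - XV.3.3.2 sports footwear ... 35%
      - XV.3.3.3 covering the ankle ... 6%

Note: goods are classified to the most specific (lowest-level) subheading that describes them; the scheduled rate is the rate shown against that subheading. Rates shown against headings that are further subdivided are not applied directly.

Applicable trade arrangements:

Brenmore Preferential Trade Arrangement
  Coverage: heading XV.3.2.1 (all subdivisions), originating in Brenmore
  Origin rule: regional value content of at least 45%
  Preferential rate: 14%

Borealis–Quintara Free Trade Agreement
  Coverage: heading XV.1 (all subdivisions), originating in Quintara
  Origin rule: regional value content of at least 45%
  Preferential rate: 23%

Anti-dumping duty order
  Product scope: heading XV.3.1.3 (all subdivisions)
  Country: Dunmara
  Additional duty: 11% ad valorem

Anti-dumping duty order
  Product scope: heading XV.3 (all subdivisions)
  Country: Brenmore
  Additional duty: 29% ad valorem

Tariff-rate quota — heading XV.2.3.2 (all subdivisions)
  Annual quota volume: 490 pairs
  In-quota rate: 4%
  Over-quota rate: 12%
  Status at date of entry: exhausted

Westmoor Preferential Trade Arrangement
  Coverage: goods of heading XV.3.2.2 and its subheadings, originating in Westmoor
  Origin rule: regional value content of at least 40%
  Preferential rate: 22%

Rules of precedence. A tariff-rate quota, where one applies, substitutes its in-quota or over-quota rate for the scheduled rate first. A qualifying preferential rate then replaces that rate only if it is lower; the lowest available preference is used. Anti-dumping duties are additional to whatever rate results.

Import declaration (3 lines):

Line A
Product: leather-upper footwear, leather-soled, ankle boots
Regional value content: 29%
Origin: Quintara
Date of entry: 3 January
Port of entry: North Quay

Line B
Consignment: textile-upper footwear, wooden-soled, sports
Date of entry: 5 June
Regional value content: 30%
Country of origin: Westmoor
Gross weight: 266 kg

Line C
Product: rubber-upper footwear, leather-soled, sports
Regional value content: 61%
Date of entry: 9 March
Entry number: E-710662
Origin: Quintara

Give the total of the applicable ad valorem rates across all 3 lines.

Line A: leather-upper → XV.1; leather-soled → XV.1.2; ankle boots → XV.1.2.1. Scheduled 28%. Quintara agreement on XV.1: RVC < 45%. → 28%.
Line B: textile-upper → XV.2; wooden-soled → XV.2.1; sports → XV.2.1.1. Scheduled 28%. Westmoor agreement on XV.3.2.2: XV.2.1.1 not covered. → 28%.
Line C: rubber-upper → XV.3; leather-soled → XV.3.1; sports → XV.3.1.1. Scheduled 18%. Quintara agreement on XV.1: XV.3.1.1 not covered. → 18%.
Sum: 28% + 28% + 18% = 74%.

74%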